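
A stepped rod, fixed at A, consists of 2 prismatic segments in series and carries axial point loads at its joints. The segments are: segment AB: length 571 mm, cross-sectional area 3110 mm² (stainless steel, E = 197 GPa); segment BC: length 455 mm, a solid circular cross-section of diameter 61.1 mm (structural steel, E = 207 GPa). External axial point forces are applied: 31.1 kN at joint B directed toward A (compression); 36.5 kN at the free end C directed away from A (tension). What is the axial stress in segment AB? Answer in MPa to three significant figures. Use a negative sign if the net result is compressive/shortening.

1.74 MPa

Internal axial forces (sectioning from the free end, tension +): N_BC = 36.5 kN, N_AB = 5.4 kN.
σ_AB = N_AB/A_AB = 5400/3110 = 1.736 MPa.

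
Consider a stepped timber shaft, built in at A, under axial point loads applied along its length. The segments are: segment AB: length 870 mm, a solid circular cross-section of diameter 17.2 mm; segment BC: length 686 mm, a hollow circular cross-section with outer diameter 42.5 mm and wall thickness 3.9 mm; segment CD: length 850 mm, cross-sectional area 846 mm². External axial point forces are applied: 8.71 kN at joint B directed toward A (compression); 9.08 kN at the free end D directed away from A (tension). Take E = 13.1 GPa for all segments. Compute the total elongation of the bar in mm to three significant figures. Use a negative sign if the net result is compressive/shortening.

Internal axial forces (sectioning from the free end, tension +): N_CD = 9.08 kN, N_BC = 9.08 kN, N_AB = 0.37 kN.
A_AB = 232.4 mm².
A_BC = 472.9 mm².
δ_AB = 370·870/(232.4·13100) = 0.1058 mm
δ_BC = 9080·686/(472.9·13100) = 1.005 mm
δ_CD = 9080·850/(846·13100) = 0.6964 mm
δ = Σδ_i = 1.808 mm.

1.81 mm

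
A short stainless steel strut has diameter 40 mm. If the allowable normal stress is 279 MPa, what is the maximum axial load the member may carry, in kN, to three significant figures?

A = 1257 mm².
P_max = σ_allow · A = 279 · 1257 = 350600 N = 350.6 kN.

351 kN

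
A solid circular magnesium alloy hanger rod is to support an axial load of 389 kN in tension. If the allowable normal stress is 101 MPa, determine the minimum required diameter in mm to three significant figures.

70.0 mm

Required area A ≥ P/σ_allow = 389000/101 = 3851 mm².
For a solid circular section, d ≥ √(4A/π) = 70.03 mm.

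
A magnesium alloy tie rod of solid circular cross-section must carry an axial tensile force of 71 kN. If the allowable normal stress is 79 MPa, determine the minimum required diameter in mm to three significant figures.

33.8 mm

Required area A ≥ P/σ_allow = 71000/79 = 898.7 mm².
For a solid circular section, d ≥ √(4A/π) = 33.83 mm.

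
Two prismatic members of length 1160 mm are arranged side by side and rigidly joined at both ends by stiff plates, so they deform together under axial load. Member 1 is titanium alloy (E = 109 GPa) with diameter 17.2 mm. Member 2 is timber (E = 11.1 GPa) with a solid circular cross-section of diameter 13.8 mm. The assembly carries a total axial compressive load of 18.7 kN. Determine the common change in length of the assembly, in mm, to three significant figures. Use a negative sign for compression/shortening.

A_1 = 232.4 mm².
A_2 = 149.6 mm².
Equal strain + equilibrium ⇒ each member carries load in proportion to AE: A₁E₁ = 25330000 N, A₂E₂ = 1660000 N, ΣAE = 26990000 N.
δ = PL/ΣAE = -18700·1160/26990000 = -0.8038 mm.

-0.804 mm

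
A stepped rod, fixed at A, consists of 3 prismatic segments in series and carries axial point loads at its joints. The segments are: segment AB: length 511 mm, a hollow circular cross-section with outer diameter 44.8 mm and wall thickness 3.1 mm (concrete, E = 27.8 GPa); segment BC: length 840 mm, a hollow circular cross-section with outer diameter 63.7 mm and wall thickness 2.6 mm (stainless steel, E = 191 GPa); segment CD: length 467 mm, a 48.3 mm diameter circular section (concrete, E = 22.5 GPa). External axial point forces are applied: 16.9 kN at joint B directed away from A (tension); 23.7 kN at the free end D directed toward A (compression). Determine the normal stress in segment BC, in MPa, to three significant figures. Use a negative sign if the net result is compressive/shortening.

Internal axial forces (sectioning from the free end, tension +): N_CD = -23.7 kN, N_BC = -23.7 kN, N_AB = -6.8 kN.
A_BC = 499.1 mm².
σ_BC = N_BC/A_BC = -23700/499.1 = -47.49 MPa.

-47.5 MPa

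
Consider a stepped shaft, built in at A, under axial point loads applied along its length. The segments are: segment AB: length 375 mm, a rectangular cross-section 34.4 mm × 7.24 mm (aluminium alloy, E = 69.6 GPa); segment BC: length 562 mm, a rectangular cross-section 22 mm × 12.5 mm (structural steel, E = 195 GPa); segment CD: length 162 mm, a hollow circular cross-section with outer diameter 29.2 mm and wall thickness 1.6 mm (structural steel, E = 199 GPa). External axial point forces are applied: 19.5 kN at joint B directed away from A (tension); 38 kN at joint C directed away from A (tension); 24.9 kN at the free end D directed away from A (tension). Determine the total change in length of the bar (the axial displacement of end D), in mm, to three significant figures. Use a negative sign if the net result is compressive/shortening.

2.59 mm

Internal axial forces (sectioning from the free end, tension +): N_CD = 24.9 kN, N_BC = 62.9 kN, N_AB = 82.4 kN.
A_AB = 249.1 mm².
A_BC = 275 mm².
A_CD = 138.7 mm².
δ_AB = 82400·375/(249.1·69600) = 1.783 mm
δ_BC = 62900·562/(275·195000) = 0.6592 mm
δ_CD = 24900·162/(138.7·199000) = 0.1461 mm
δ = Σδ_i = 2.588 mm.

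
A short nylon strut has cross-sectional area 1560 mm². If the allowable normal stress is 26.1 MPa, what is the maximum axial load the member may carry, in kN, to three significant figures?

40.7 kN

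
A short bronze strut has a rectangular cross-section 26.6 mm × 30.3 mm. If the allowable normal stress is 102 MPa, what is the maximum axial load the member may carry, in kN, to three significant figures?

82.2 kN

A = 806 mm².
P_max = σ_allow · A = 102 · 806 = 82210 N = 82.21 kN.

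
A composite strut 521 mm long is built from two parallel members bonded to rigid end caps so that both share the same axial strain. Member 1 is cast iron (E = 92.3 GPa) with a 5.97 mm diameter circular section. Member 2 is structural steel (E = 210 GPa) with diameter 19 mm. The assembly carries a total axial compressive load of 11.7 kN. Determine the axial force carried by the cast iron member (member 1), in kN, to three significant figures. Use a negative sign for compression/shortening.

-0.487 kN

A_1 = 27.99 mm².
A_2 = 283.5 mm².
Equal strain + equilibrium ⇒ each member carries load in proportion to AE: A₁E₁ = 2584000 N, A₂E₂ = 59540000 N, ΣAE = 62120000 N.
F₁ = P·A₁E₁/ΣAE = -11700·2584000/62120000 = -486.6 N.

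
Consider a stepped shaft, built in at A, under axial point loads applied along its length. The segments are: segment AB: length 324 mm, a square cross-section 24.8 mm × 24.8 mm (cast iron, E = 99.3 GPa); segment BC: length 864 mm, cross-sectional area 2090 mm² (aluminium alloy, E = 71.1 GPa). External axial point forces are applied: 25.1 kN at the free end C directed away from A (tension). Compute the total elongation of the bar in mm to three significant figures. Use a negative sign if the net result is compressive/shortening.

Internal axial forces (sectioning from the free end, tension +): N_BC = 25.1 kN, N_AB = 25.1 kN.
A_AB = 615 mm².
δ_AB = 25100·324/(615·99300) = 0.1332 mm
δ_BC = 25100·864/(2090·71100) = 0.1459 mm
δ = Σδ_i = 0.2791 mm.

0.279 mm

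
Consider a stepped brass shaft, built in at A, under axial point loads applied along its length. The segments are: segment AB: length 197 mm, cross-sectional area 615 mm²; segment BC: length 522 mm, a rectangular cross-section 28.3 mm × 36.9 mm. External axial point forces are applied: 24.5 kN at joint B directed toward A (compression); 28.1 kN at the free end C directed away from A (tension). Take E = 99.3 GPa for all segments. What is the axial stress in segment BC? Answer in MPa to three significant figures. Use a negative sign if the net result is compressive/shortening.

26.9 MPa

Internal axial forces (sectioning from the free end, tension +): N_BC = 28.1 kN, N_AB = 3.6 kN.
A_BC = 1044 mm².
σ_BC = N_BC/A_BC = 28100/1044 = 26.91 MPa.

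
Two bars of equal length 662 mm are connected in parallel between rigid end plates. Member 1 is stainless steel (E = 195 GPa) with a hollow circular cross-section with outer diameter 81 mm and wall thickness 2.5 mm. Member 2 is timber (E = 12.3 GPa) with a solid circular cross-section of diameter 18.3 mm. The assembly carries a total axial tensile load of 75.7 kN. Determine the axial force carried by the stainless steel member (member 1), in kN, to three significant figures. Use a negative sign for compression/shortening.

A_1 = 616.5 mm².
A_2 = 263 mm².
Equal strain + equilibrium ⇒ each member carries load in proportion to AE: A₁E₁ = 120200000 N, A₂E₂ = 3235000 N, ΣAE = 123500000 N.
F₁ = P·A₁E₁/ΣAE = 75700·120200000/123500000 = 73720 N.

73.7 kN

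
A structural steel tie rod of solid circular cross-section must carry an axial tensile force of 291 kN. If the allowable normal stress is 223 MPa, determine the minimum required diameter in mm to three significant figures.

40.8 mm

Required area A ≥ P/σ_allow = 291000/223 = 1305 mm².
For a solid circular section, d ≥ √(4A/π) = 40.76 mm.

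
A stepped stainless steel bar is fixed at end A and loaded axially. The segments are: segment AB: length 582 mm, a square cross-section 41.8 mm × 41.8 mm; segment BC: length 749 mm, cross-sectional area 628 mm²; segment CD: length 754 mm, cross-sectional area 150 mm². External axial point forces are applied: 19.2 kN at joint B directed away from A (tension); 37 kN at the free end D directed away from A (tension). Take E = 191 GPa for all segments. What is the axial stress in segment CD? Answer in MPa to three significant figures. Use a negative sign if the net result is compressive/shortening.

247 MPa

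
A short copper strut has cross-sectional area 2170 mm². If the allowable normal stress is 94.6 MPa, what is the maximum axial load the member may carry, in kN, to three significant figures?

205 kN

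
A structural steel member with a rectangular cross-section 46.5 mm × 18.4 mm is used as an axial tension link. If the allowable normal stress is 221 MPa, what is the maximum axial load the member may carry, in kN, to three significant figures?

189 kN

A = 855.6 mm².
P_max = σ_allow · A = 221 · 855.6 = 189100 N = 189.1 kN.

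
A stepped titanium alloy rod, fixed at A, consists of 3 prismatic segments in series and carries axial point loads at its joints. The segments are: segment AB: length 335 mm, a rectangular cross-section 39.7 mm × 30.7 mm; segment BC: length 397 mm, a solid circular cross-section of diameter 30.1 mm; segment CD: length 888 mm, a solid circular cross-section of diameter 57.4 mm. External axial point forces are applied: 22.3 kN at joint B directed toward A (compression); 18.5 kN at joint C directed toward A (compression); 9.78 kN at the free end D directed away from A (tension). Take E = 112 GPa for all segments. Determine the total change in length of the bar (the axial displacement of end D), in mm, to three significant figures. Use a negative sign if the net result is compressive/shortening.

Internal axial forces (sectioning from the free end, tension +): N_CD = 9.78 kN, N_BC = -8.72 kN, N_AB = -31.02 kN.
A_AB = 1219 mm².
A_BC = 711.6 mm².
A_CD = 2588 mm².
δ_AB = -31020·335/(1219·112000) = -0.07613 mm
δ_BC = -8720·397/(711.6·112000) = -0.04344 mm
δ_CD = 9780·888/(2588·112000) = 0.02997 mm
δ = Σδ_i = -0.0896 mm.

-0.0896 mm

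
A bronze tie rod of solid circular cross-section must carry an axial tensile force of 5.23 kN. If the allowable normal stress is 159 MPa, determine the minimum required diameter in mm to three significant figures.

6.47 mm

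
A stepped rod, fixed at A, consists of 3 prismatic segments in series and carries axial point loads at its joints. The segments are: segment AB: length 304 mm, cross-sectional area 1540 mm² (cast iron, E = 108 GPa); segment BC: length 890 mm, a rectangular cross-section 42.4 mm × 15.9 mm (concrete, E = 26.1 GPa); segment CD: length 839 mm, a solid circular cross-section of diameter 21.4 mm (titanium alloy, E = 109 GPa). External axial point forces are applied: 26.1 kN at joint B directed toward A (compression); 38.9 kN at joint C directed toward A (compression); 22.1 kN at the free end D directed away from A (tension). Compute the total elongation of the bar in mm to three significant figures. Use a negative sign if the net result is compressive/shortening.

-0.455 mm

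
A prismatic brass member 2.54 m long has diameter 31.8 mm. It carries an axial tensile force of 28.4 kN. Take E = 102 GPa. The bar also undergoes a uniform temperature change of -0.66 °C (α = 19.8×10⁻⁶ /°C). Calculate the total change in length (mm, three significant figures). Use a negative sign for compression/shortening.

0.857 mm

A = 794.2 mm².
δ_mech = NL/(AE) = 28400·2540/(794.2·102000) = 0.8904 mm.
δ_thermal = αLΔT = 19.8e-6·2540·-0.66 = -0.03319 mm.
δ = δ_mech + δ_thermal = 0.8573 mm.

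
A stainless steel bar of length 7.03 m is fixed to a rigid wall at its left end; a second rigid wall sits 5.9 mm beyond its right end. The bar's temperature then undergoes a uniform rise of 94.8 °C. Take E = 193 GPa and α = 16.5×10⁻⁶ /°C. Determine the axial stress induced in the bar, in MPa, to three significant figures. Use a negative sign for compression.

Free thermal expansion αLΔT = 16.5e-6 · 7030 · 94.8 = 11 mm.
The walls engage after the gap closes; constrained expansion = 11 − 5.9 = 5.096 mm.
The walls impose strain ε = −(5.096)/7030 = -7.2494e-04; σ = Eε = 193000 · -7.2494e-04 = -139.9 MPa.

-140 MPa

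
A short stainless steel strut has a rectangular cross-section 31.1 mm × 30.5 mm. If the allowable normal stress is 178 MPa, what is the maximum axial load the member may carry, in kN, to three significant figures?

169 kN

A = 948.6 mm².
P_max = σ_allow · A = 178 · 948.6 = 168800 N = 168.8 kN.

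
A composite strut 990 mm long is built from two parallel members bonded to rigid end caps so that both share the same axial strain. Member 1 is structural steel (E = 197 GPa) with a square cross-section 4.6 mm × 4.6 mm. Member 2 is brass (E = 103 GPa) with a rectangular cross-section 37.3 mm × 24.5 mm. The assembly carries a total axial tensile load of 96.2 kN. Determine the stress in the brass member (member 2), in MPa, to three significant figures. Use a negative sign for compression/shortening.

101 MPa

A_1 = 21.16 mm².
A_2 = 913.8 mm².
Equal strain + equilibrium ⇒ each member carries load in proportion to AE: A₁E₁ = 4169000 N, A₂E₂ = 94130000 N, ΣAE = 98300000 N.
σ₂ = P·E₂/ΣAE = 96200·103000/98300000 = 100.8 MPa.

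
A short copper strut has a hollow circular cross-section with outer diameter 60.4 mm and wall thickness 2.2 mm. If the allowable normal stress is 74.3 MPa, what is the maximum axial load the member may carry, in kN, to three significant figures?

29.9 kN

A = 402.2 mm².
P_max = σ_allow · A = 74.3 · 402.2 = 29890 N = 29.89 kN.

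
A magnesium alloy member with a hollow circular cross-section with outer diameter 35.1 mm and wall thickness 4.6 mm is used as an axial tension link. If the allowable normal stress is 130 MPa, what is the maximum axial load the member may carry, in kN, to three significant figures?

57.3 kN

A = 440.8 mm².
P_max = σ_allow · A = 130 · 440.8 = 57300 N = 57.3 kN.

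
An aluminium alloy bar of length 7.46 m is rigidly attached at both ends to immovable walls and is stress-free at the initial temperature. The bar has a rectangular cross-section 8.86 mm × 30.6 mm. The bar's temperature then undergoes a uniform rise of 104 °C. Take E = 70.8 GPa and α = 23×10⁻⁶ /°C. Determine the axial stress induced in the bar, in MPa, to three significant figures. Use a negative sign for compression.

Free thermal expansion αLΔT = 23e-6 · 7460 · 104 = 17.84 mm.
The walls impose strain ε = −(17.84)/7460 = -2.3920e-03; σ = Eε = 70800 · -2.3920e-03 = -169.4 MPa.

-169 MPa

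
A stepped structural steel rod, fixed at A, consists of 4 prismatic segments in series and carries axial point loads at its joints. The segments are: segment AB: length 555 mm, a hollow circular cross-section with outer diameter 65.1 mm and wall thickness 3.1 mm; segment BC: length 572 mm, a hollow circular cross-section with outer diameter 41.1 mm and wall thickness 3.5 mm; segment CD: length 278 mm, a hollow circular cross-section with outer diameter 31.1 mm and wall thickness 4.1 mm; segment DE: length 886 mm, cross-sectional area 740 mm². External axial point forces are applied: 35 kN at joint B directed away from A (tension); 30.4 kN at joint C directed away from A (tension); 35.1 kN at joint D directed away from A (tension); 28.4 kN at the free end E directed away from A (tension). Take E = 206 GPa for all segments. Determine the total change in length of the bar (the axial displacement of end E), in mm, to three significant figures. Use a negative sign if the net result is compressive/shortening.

Internal axial forces (sectioning from the free end, tension +): N_DE = 28.4 kN, N_CD = 63.5 kN, N_BC = 93.9 kN, N_AB = 128.9 kN.
A_AB = 603.8 mm².
A_BC = 413.4 mm².
A_CD = 347.8 mm².
δ_AB = 128900·555/(603.8·206000) = 0.5751 mm
δ_BC = 93900·572/(413.4·206000) = 0.6307 mm
δ_CD = 63500·278/(347.8·206000) = 0.2464 mm
δ_DE = 28400·886/(740·206000) = 0.1651 mm
δ = Σδ_i = 1.617 mm.

1.62 mm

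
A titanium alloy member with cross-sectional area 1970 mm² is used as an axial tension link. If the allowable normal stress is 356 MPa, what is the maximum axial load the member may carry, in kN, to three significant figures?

701 kN

P_max = σ_allow · A = 356 · 1970 = 701300 N = 701.3 kN.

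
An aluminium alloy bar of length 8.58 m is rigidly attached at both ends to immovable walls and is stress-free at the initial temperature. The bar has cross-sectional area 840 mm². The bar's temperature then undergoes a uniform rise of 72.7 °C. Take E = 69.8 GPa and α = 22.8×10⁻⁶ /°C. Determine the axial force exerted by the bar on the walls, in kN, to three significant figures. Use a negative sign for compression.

Free thermal expansion αLΔT = 22.8e-6 · 8580 · 72.7 = 14.22 mm.
The walls impose strain ε = −(14.22)/8580 = -1.6576e-03; σ = Eε = 69800 · -1.6576e-03 = -115.7 MPa.
Wall reaction R = σ·A = -115.7·840 = -97190 N = -97.19 kN.

-97.2 kN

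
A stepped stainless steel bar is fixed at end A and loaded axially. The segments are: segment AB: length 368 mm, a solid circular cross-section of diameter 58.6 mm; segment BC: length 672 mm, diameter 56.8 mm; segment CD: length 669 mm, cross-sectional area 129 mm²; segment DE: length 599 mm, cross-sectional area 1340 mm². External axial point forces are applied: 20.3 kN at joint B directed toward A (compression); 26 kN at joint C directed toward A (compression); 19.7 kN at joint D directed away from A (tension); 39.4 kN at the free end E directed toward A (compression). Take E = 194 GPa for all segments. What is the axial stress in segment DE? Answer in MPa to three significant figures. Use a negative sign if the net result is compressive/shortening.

Internal axial forces (sectioning from the free end, tension +): N_DE = -39.4 kN, N_CD = -19.7 kN, N_BC = -45.7 kN, N_AB = -66 kN.
σ_DE = N_DE/A_DE = -39400/1340 = -29.4 MPa.

-29.4 MPa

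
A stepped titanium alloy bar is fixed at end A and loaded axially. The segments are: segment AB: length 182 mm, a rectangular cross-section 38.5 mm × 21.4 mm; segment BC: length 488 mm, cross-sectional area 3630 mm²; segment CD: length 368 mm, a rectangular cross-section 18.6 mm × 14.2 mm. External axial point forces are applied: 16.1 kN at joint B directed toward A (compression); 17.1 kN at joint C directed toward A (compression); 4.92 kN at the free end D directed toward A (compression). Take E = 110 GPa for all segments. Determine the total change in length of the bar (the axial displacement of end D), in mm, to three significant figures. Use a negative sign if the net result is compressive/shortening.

Internal axial forces (sectioning from the free end, tension +): N_CD = -4.92 kN, N_BC = -22.02 kN, N_AB = -38.12 kN.
A_AB = 823.9 mm².
A_CD = 264.1 mm².
δ_AB = -38120·182/(823.9·110000) = -0.07655 mm
δ_BC = -22020·488/(3630·110000) = -0.02691 mm
δ_CD = -4920·368/(264.1·110000) = -0.06232 mm
δ = Σδ_i = -0.1658 mm.

-0.166 mm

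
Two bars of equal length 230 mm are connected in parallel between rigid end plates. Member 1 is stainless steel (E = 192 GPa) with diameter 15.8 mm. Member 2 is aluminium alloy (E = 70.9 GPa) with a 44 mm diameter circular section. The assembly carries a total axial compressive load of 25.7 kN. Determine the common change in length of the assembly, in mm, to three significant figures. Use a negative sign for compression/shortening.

-0.0406 mm

A_1 = 196.1 mm².
A_2 = 1521 mm².
Equal strain + equilibrium ⇒ each member carries load in proportion to AE: A₁E₁ = 37640000 N, A₂E₂ = 107800000 N, ΣAE = 145500000 N.
δ = PL/ΣAE = -25700·230/145500000 = -0.04064 mm.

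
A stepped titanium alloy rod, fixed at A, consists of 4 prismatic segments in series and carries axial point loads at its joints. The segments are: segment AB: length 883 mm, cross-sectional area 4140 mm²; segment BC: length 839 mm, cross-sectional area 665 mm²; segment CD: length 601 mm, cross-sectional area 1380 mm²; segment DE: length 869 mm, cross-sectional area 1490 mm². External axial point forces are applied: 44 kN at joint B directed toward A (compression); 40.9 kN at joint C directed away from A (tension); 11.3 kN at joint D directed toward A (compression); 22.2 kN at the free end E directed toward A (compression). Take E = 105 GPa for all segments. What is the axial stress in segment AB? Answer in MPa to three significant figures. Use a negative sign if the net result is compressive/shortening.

Internal axial forces (sectioning from the free end, tension +): N_DE = -22.2 kN, N_CD = -33.5 kN, N_BC = 7.4 kN, N_AB = -36.6 kN.
σ_AB = N_AB/A_AB = -36600/4140 = -8.841 MPa.

-8.84 MPa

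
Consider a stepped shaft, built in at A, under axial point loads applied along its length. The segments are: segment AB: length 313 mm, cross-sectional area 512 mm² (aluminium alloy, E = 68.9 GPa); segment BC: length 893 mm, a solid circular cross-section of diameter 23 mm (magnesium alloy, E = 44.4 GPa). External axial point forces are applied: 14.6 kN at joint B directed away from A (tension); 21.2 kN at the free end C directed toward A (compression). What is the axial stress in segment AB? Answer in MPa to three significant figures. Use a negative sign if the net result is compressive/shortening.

-12.9 MPa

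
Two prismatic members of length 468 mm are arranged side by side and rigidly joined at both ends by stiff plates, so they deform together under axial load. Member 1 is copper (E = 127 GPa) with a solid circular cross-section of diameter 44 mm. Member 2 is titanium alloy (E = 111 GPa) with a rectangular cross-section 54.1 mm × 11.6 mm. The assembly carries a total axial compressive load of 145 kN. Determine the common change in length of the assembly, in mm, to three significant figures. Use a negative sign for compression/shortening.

-0.258 mm

A_1 = 1521 mm².
A_2 = 627.6 mm².
Equal strain + equilibrium ⇒ each member carries load in proportion to AE: A₁E₁ = 193100000 N, A₂E₂ = 69660000 N, ΣAE = 262800000 N.
δ = PL/ΣAE = -145000·468/262800000 = -0.2583 mm.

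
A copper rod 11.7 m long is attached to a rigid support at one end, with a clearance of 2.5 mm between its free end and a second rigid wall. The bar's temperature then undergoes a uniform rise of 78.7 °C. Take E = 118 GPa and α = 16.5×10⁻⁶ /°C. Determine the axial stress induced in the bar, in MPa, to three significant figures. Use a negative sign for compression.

Free thermal expansion αLΔT = 16.5e-6 · 11700 · 78.7 = 15.19 mm.
The walls engage after the gap closes; constrained expansion = 15.19 − 2.5 = 12.69 mm.
The walls impose strain ε = −(12.69)/11700 = -1.0849e-03; σ = Eε = 118000 · -1.0849e-03 = -128 MPa.

-128 MPa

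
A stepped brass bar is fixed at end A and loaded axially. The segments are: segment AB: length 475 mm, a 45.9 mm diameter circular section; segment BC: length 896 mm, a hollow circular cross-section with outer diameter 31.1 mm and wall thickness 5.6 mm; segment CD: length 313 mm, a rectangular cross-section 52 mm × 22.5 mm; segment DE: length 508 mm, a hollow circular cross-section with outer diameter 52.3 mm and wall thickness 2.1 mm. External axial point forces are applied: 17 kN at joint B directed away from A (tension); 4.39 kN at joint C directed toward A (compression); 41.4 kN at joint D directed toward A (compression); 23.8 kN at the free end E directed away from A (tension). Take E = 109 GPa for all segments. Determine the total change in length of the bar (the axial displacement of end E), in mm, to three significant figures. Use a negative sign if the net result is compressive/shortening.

-0.124 mm

Internal axial forces (sectioning from the free end, tension +): N_DE = 23.8 kN, N_CD = -17.6 kN, N_BC = -21.99 kN, N_AB = -4.99 kN.
A_AB = 1655 mm².
A_BC = 448.6 mm².
A_CD = 1170 mm².
A_DE = 331.2 mm².
δ_AB = -4990·475/(1655·109000) = -0.01314 mm
δ_BC = -21990·896/(448.6·109000) = -0.4029 mm
δ_CD = -17600·313/(1170·109000) = -0.0432 mm
δ_DE = 23800·508/(331.2·109000) = 0.3349 mm
δ = Σδ_i = -0.1243 mm.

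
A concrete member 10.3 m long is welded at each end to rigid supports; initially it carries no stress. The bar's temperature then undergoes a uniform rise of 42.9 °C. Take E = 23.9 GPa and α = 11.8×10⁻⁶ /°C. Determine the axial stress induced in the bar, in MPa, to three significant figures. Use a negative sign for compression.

-12.1 MPa

Free thermal expansion αLΔT = 11.8e-6 · 10300 · 42.9 = 5.214 mm.
The walls impose strain ε = −(5.214)/10300 = -5.0622e-04; σ = Eε = 23900 · -5.0622e-04 = -12.1 MPa.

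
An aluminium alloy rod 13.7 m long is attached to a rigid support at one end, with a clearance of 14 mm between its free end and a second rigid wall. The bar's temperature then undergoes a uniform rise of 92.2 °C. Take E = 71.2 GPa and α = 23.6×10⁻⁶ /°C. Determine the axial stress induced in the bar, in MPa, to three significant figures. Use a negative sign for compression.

Free thermal expansion αLΔT = 23.6e-6 · 13700 · 92.2 = 29.81 mm.
The walls engage after the gap closes; constrained expansion = 29.81 − 14 = 15.81 mm.
The walls impose strain ε = −(15.81)/13700 = -1.1540e-03; σ = Eε = 71200 · -1.1540e-03 = -82.17 MPa.

-82.2 MPa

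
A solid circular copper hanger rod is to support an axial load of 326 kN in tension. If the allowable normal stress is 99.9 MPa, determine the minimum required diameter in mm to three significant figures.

Required area A ≥ P/σ_allow = 326000/99.9 = 3263 mm².
For a solid circular section, d ≥ √(4A/π) = 64.46 mm.

64.5 mm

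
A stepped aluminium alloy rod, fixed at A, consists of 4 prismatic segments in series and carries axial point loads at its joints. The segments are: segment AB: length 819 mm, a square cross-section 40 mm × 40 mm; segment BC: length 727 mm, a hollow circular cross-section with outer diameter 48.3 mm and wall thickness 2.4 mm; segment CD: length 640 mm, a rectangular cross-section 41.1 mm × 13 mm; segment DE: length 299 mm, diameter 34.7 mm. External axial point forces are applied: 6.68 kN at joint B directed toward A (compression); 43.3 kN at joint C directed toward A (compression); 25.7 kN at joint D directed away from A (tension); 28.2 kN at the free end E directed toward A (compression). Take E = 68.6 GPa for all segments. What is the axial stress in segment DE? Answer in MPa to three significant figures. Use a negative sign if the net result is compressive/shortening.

-29.8 MPa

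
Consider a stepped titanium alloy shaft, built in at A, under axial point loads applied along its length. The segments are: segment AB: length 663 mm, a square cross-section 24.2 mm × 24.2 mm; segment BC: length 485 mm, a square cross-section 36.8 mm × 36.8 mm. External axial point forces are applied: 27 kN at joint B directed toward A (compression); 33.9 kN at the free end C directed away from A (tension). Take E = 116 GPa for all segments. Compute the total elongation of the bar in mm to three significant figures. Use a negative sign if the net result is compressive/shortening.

Internal axial forces (sectioning from the free end, tension +): N_BC = 33.9 kN, N_AB = 6.9 kN.
A_AB = 585.6 mm².
A_BC = 1354 mm².
δ_AB = 6900·663/(585.6·116000) = 0.06734 mm
δ_BC = 33900·485/(1354·116000) = 0.1047 mm
δ = Σδ_i = 0.172 mm.

0.172 mm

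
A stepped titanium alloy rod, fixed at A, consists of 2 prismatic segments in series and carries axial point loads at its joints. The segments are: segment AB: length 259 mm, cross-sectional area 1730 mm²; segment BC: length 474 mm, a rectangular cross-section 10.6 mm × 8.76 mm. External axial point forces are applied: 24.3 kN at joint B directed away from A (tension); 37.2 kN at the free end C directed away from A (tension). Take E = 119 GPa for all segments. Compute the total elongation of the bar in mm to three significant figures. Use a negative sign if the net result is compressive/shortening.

1.67 mm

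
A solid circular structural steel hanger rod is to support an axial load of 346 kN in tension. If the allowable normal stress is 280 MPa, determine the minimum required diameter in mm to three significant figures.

39.7 mm

Required area A ≥ P/σ_allow = 346000/280 = 1236 mm².
For a solid circular section, d ≥ √(4A/π) = 39.67 mm.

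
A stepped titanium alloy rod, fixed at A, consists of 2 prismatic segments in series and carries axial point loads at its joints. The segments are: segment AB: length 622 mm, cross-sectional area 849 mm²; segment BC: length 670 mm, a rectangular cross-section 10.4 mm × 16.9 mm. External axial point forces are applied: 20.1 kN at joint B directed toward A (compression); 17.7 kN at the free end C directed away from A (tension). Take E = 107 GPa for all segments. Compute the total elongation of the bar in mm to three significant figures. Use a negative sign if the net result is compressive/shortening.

0.614 mm

Internal axial forces (sectioning from the free end, tension +): N_BC = 17.7 kN, N_AB = -2.4 kN.
A_BC = 175.8 mm².
δ_AB = -2400·622/(849·107000) = -0.01643 mm
δ_BC = 17700·670/(175.8·107000) = 0.6306 mm
δ = Σδ_i = 0.6142 mm.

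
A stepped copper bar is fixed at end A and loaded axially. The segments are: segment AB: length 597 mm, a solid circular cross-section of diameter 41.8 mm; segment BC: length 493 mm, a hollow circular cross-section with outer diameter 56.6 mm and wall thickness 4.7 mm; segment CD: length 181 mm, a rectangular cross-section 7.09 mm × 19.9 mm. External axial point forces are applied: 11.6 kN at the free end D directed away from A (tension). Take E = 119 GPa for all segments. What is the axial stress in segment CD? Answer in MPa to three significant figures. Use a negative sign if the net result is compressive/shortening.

82.2 MPa

Internal axial forces (sectioning from the free end, tension +): N_CD = 11.6 kN, N_BC = 11.6 kN, N_AB = 11.6 kN.
A_CD = 141.1 mm².
σ_CD = N_CD/A_CD = 11600/141.1 = 82.22 MPa.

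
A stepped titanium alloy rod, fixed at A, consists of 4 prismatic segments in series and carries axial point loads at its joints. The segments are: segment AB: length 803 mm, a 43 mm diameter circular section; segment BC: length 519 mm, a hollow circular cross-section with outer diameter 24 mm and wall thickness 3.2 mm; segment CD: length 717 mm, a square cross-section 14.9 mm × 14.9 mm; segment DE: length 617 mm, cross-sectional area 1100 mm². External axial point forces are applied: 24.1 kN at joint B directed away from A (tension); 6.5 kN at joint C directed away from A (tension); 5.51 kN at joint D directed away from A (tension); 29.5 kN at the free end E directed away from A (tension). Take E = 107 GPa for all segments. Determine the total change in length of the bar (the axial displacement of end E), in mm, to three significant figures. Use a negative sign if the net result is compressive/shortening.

Internal axial forces (sectioning from the free end, tension +): N_DE = 29.5 kN, N_CD = 35.01 kN, N_BC = 41.51 kN, N_AB = 65.61 kN.
A_AB = 1452 mm².
A_BC = 209.1 mm².
A_CD = 222 mm².
δ_AB = 65610·803/(1452·107000) = 0.3391 mm
δ_BC = 41510·519/(209.1·107000) = 0.9629 mm
δ_CD = 35010·717/(222·107000) = 1.057 mm
δ_DE = 29500·617/(1100·107000) = 0.1546 mm
δ = Σδ_i = 2.513 mm.

2.51 mm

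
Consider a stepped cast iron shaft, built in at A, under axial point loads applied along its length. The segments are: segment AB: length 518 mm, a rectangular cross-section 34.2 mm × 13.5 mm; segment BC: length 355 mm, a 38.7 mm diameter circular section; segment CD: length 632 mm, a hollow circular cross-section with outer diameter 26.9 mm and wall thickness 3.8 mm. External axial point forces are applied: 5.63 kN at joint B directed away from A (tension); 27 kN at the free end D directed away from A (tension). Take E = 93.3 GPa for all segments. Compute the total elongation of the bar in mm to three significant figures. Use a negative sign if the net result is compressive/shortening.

1.14 mm

Internal axial forces (sectioning from the free end, tension +): N_CD = 27 kN, N_BC = 27 kN, N_AB = 32.63 kN.
A_AB = 461.7 mm².
A_BC = 1176 mm².
A_CD = 275.8 mm².
δ_AB = 32630·518/(461.7·93300) = 0.3924 mm
δ_BC = 27000·355/(1176·93300) = 0.08734 mm
δ_CD = 27000·632/(275.8·93300) = 0.6632 mm
δ = Σδ_i = 1.143 mm.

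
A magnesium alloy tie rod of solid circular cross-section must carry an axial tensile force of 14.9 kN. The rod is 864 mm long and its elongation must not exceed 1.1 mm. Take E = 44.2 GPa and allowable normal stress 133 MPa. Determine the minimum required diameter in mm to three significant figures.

18.4 mm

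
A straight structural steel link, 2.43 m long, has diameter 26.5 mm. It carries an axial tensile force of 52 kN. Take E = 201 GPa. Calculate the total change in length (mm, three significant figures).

A = 551.5 mm².
δ_mech = NL/(AE) = 52000·2430/(551.5·201000) = 1.14 mm.

1.14 mm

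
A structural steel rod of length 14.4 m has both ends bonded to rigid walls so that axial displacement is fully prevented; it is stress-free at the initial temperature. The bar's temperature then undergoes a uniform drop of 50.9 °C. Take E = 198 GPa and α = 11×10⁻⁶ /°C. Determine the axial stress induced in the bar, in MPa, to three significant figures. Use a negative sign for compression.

Free thermal expansion αLΔT = 11e-6 · 14400 · -50.9 = -8.063 mm.
The walls impose strain ε = −(-8.063)/14400 = 5.5990e-04; σ = Eε = 198000 · 5.5990e-04 = 110.9 MPa.

111 MPa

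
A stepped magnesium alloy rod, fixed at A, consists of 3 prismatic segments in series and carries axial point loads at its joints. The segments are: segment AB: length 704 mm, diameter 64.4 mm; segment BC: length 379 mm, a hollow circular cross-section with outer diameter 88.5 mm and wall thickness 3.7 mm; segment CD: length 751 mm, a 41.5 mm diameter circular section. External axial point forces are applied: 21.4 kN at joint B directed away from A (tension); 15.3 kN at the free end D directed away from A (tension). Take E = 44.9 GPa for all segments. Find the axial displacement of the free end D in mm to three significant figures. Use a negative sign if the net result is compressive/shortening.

0.497 mm

Internal axial forces (sectioning from the free end, tension +): N_CD = 15.3 kN, N_BC = 15.3 kN, N_AB = 36.7 kN.
A_AB = 3257 mm².
A_BC = 985.7 mm².
A_CD = 1353 mm².
δ_AB = 36700·704/(3257·44900) = 0.1767 mm
δ_BC = 15300·379/(985.7·44900) = 0.131 mm
δ_CD = 15300·751/(1353·44900) = 0.1892 mm
δ = Σδ_i = 0.4969 mm.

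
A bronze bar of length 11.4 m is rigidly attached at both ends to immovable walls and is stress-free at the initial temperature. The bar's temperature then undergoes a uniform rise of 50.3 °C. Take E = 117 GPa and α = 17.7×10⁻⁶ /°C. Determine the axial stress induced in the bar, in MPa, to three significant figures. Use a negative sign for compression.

-104 MPa

Free thermal expansion αLΔT = 17.7e-6 · 11400 · 50.3 = 10.15 mm.
The walls impose strain ε = −(10.15)/11400 = -8.9031e-04; σ = Eε = 117000 · -8.9031e-04 = -104.2 MPa.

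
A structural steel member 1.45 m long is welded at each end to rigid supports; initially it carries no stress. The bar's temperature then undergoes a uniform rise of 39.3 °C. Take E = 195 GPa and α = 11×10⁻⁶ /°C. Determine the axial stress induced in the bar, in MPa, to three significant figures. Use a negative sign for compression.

-84.3 MPa

Free thermal expansion αLΔT = 11e-6 · 1450 · 39.3 = 0.6268 mm.
The walls impose strain ε = −(0.6268)/1450 = -4.3230e-04; σ = Eε = 195000 · -4.3230e-04 = -84.3 MPa.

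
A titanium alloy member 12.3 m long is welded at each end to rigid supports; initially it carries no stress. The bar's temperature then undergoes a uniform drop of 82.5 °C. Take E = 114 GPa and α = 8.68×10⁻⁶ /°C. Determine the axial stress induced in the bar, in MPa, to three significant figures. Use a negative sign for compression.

81.6 MPa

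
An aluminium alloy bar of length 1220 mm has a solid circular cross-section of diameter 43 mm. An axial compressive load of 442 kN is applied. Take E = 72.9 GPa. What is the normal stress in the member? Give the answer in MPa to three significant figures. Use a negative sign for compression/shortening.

-304 MPa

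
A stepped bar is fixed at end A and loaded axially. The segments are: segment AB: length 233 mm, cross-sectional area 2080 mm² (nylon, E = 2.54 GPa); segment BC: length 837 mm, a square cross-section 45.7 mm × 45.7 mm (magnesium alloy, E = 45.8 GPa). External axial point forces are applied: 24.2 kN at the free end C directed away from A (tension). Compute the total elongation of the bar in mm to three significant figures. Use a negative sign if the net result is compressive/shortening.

Internal axial forces (sectioning from the free end, tension +): N_BC = 24.2 kN, N_AB = 24.2 kN.
A_BC = 2088 mm².
δ_AB = 24200·233/(2080·2540) = 1.067 mm
δ_BC = 24200·837/(2088·45800) = 0.2118 mm
δ = Σδ_i = 1.279 mm.

1.28 mm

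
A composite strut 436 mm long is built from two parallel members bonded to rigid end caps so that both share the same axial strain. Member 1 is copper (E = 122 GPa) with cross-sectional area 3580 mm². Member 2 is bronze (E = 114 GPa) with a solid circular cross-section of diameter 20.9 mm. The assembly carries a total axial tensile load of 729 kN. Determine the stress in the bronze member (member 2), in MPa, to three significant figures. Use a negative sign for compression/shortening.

175 MPa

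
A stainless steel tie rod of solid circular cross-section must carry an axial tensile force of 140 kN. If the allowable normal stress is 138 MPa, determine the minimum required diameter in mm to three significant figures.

35.9 mm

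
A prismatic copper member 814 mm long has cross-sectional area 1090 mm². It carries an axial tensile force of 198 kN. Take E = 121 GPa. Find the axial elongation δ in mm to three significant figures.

1.22 mm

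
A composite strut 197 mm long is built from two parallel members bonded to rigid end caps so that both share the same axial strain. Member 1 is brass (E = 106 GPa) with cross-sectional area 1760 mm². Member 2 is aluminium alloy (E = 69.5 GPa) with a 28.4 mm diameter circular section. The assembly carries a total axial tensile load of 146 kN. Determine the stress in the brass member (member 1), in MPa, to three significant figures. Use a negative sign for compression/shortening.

67.1 MPa

A_2 = 633.5 mm².
Equal strain + equilibrium ⇒ each member carries load in proportion to AE: A₁E₁ = 186600000 N, A₂E₂ = 44030000 N, ΣAE = 230600000 N.
σ₁ = P·E₁/ΣAE = 146000·106000/230600000 = 67.12 MPa.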